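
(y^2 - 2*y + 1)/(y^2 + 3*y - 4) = (y - 1)/(y + 4)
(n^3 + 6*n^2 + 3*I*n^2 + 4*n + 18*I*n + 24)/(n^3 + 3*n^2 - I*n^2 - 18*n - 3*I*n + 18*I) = (n + 4*I)/(n - 3)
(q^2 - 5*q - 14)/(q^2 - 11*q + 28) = (q + 2)/(q - 4)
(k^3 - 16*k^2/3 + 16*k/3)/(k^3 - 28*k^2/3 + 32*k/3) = (k - 4)/(k - 8)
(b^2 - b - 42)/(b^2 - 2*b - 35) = (b + 6)/(b + 5)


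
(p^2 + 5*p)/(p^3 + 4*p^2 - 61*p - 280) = p/(p^2 - p - 56)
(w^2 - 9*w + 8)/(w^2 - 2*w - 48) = (w - 1)/(w + 6)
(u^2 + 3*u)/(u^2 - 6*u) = (u + 3)/(u - 6)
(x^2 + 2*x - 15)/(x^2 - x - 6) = (x + 5)/(x + 2)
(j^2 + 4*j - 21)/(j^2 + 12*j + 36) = (j^2 + 4*j - 21)/(j^2 + 12*j + 36)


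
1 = 1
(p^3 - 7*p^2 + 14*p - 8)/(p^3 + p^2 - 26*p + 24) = (p - 2)/(p + 6)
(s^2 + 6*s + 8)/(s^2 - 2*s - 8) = (s + 4)/(s - 4)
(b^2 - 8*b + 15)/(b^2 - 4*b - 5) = (b - 3)/(b + 1)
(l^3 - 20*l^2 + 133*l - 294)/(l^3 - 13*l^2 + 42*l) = (l - 7)/l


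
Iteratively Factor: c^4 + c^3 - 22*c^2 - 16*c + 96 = (c + 4)*(c^3 - 3*c^2 - 10*c + 24) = (c + 3)*(c + 4)*(c^2 - 6*c + 8) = (c - 2)*(c + 3)*(c + 4)*(c - 4)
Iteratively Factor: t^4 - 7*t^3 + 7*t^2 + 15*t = (t - 3)*(t^3 - 4*t^2 - 5*t) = t*(t - 3)*(t^2 - 4*t - 5) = t*(t - 5)*(t - 3)*(t + 1)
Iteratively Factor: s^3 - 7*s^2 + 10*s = (s - 5)*(s^2 - 2*s) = (s - 5)*(s - 2)*(s)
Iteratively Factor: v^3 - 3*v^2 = (v - 3)*(v^2) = v*(v - 3)*(v)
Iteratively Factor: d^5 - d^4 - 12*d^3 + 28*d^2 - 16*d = (d - 1)*(d^4 - 12*d^2 + 16*d) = (d - 2)*(d - 1)*(d^3 + 2*d^2 - 8*d) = d*(d - 2)*(d - 1)*(d^2 + 2*d - 8) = d*(d - 2)*(d - 1)*(d + 4)*(d - 2)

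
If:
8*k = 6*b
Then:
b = 4*k/3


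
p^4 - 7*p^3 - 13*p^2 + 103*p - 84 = (p - 7)*(p - 3)*(p - 1)*(p + 4)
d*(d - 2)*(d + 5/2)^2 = d^4 + 3*d^3 - 15*d^2/4 - 25*d/2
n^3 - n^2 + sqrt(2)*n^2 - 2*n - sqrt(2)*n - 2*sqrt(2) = (n - 2)*(n + 1)*(n + sqrt(2))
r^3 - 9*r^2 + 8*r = r*(r - 8)*(r - 1)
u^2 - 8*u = u*(u - 8)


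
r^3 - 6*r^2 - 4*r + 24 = (r - 6)*(r - 2)*(r + 2)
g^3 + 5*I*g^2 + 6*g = g*(g - I)*(g + 6*I)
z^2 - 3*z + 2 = (z - 2)*(z - 1)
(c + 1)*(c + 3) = c^2 + 4*c + 3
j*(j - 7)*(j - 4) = j^3 - 11*j^2 + 28*j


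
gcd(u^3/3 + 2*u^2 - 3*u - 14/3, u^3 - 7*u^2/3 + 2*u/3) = u - 2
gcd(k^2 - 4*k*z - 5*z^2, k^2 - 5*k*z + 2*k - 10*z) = -k + 5*z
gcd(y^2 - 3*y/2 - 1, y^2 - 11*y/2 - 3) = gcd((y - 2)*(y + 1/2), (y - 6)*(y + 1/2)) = y + 1/2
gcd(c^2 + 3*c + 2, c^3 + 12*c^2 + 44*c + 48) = c + 2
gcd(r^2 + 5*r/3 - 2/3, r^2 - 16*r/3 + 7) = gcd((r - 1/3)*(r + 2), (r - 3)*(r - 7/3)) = 1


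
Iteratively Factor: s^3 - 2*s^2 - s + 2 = (s + 1)*(s^2 - 3*s + 2) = (s - 1)*(s + 1)*(s - 2)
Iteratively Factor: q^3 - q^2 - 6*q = (q + 2)*(q^2 - 3*q) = q*(q + 2)*(q - 3)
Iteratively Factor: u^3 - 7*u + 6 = (u - 2)*(u^2 + 2*u - 3) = (u - 2)*(u - 1)*(u + 3)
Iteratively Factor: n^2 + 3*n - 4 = (n - 1)*(n + 4)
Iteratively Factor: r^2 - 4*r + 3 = (r - 3)*(r - 1)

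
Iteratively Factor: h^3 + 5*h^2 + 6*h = (h + 3)*(h^2 + 2*h) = h*(h + 3)*(h + 2)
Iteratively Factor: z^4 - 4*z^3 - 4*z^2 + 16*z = (z)*(z^3 - 4*z^2 - 4*z + 16) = z*(z - 2)*(z^2 - 2*z - 8) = z*(z - 4)*(z - 2)*(z + 2)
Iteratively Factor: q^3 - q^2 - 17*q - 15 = (q + 3)*(q^2 - 4*q - 5) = (q + 1)*(q + 3)*(q - 5)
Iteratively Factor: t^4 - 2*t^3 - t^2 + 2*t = (t)*(t^3 - 2*t^2 - t + 2) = t*(t - 2)*(t^2 - 1) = t*(t - 2)*(t - 1)*(t + 1)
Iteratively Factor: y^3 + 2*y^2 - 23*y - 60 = (y - 5)*(y^2 + 7*y + 12) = (y - 5)*(y + 4)*(y + 3)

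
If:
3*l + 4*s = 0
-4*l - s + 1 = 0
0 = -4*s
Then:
No Solution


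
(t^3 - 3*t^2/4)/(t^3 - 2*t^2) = (t - 3/4)/(t - 2)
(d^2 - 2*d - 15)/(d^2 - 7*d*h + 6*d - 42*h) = (d^2 - 2*d - 15)/(d^2 - 7*d*h + 6*d - 42*h)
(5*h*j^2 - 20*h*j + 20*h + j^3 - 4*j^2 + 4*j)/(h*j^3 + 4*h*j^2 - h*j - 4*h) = (5*h*j^2 - 20*h*j + 20*h + j^3 - 4*j^2 + 4*j)/(h*(j^3 + 4*j^2 - j - 4))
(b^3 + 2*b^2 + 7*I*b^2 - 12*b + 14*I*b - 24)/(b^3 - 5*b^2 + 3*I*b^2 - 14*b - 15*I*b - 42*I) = (b + 4*I)/(b - 7)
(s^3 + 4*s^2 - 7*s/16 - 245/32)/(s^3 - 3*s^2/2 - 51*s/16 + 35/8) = (s + 7/2)/(s - 2)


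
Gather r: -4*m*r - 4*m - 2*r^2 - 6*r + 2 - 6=-4*m - 2*r^2 + r*(-4*m - 6) - 4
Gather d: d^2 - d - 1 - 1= d^2 - d - 2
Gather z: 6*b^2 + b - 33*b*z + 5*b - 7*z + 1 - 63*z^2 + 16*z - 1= 6*b^2 + 6*b - 63*z^2 + z*(9 - 33*b)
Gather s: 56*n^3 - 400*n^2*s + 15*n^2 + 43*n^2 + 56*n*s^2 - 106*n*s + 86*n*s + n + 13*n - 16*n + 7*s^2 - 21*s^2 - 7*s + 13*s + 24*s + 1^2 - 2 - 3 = 56*n^3 + 58*n^2 - 2*n + s^2*(56*n - 14) + s*(-400*n^2 - 20*n + 30) - 4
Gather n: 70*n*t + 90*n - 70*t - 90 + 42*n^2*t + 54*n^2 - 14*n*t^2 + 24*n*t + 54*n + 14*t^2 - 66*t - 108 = n^2*(42*t + 54) + n*(-14*t^2 + 94*t + 144) + 14*t^2 - 136*t - 198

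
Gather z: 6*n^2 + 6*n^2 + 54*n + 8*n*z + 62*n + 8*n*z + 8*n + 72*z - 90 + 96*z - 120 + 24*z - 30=12*n^2 + 124*n + z*(16*n + 192) - 240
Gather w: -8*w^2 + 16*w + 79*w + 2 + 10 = -8*w^2 + 95*w + 12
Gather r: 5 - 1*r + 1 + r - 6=0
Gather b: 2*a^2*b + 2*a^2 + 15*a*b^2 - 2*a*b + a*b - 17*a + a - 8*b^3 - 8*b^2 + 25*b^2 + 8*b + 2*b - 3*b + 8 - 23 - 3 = 2*a^2 - 16*a - 8*b^3 + b^2*(15*a + 17) + b*(2*a^2 - a + 7) - 18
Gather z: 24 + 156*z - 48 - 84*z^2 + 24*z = -84*z^2 + 180*z - 24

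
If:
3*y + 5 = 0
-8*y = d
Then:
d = 40/3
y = -5/3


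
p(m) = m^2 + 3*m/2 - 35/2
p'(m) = 2*m + 3/2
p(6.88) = 40.15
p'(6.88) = 15.26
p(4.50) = 9.50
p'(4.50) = 10.50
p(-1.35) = -17.70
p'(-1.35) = -1.20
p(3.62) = 1.03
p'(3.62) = 8.74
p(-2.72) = -14.18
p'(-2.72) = -3.94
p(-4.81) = -1.58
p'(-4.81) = -8.12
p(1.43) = -13.31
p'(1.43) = 4.36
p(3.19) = -2.54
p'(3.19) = 7.88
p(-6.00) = 9.50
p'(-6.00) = -10.50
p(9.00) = 77.00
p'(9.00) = 19.50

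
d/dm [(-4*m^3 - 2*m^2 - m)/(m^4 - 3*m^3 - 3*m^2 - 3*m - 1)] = (4*m^6 + 4*m^5 + 9*m^4 + 18*m^3 + 15*m^2 + 4*m + 1)/(m^8 - 6*m^7 + 3*m^6 + 12*m^5 + 25*m^4 + 24*m^3 + 15*m^2 + 6*m + 1)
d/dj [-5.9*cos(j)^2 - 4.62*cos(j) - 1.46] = (11.8*cos(j) + 4.62)*sin(j)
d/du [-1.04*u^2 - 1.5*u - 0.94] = -2.08*u - 1.5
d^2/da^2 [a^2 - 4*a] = 2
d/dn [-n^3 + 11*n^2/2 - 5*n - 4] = -3*n^2 + 11*n - 5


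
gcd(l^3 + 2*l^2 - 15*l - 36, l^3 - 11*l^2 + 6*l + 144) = l + 3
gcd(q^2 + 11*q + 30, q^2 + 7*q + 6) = q + 6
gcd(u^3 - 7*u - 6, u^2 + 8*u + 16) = 1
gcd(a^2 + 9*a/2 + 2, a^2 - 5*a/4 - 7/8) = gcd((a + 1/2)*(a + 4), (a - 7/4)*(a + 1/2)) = a + 1/2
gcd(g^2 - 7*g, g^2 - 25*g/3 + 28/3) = g - 7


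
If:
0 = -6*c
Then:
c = 0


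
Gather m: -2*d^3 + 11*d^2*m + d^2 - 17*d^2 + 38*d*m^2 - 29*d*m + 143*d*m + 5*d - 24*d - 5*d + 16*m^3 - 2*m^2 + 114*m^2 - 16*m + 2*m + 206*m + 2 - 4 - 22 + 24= -2*d^3 - 16*d^2 - 24*d + 16*m^3 + m^2*(38*d + 112) + m*(11*d^2 + 114*d + 192)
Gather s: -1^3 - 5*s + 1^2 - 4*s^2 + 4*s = -4*s^2 - s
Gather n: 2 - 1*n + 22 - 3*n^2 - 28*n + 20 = -3*n^2 - 29*n + 44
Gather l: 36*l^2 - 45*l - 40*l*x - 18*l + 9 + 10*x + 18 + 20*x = 36*l^2 + l*(-40*x - 63) + 30*x + 27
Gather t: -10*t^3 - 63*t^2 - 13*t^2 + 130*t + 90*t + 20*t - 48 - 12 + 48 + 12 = -10*t^3 - 76*t^2 + 240*t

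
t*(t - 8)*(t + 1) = t^3 - 7*t^2 - 8*t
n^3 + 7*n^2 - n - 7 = (n - 1)*(n + 1)*(n + 7)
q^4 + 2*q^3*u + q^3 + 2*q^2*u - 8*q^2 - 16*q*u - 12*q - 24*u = (q - 3)*(q + 2)^2*(q + 2*u)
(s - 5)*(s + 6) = s^2 + s - 30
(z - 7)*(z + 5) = z^2 - 2*z - 35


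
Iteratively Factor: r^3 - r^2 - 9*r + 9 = (r + 3)*(r^2 - 4*r + 3) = (r - 3)*(r + 3)*(r - 1)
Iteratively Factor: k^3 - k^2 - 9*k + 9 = (k - 1)*(k^2 - 9) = (k - 3)*(k - 1)*(k + 3)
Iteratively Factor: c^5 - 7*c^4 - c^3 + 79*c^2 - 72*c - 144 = (c + 1)*(c^4 - 8*c^3 + 7*c^2 + 72*c - 144) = (c - 4)*(c + 1)*(c^3 - 4*c^2 - 9*c + 36) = (c - 4)*(c + 1)*(c + 3)*(c^2 - 7*c + 12) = (c - 4)^2*(c + 1)*(c + 3)*(c - 3)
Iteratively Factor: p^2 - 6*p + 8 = (p - 4)*(p - 2)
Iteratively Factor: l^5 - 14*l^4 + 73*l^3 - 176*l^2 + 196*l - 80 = (l - 1)*(l^4 - 13*l^3 + 60*l^2 - 116*l + 80) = (l - 4)*(l - 1)*(l^3 - 9*l^2 + 24*l - 20) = (l - 4)*(l - 2)*(l - 1)*(l^2 - 7*l + 10) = (l - 4)*(l - 2)^2*(l - 1)*(l - 5)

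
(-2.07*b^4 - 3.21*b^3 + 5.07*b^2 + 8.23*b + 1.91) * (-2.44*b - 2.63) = 5.0508*b^5 + 13.2765*b^4 - 3.9285*b^3 - 33.4153*b^2 - 26.3053*b - 5.0233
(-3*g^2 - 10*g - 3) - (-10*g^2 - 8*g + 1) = 7*g^2 - 2*g - 4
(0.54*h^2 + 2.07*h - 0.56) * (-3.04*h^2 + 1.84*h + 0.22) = -1.6416*h^4 - 5.2992*h^3 + 5.63*h^2 - 0.575*h - 0.1232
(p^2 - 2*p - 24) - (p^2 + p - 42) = 18 - 3*p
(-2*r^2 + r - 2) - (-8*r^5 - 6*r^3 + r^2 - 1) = 8*r^5 + 6*r^3 - 3*r^2 + r - 1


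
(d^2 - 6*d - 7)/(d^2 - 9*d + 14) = (d + 1)/(d - 2)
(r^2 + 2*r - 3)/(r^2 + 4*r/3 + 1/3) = 3*(r^2 + 2*r - 3)/(3*r^2 + 4*r + 1)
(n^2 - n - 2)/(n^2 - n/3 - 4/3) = 3*(n - 2)/(3*n - 4)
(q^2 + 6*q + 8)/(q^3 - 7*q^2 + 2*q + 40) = (q + 4)/(q^2 - 9*q + 20)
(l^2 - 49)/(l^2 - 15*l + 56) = (l + 7)/(l - 8)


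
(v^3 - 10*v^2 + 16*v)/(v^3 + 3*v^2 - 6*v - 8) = v*(v - 8)/(v^2 + 5*v + 4)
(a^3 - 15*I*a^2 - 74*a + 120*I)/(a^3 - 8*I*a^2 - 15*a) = (a^2 - 10*I*a - 24)/(a*(a - 3*I))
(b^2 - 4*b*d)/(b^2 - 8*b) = (b - 4*d)/(b - 8)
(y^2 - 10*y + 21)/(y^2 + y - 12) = (y - 7)/(y + 4)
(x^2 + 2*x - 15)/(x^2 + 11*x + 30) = (x - 3)/(x + 6)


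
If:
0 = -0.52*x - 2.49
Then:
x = -4.79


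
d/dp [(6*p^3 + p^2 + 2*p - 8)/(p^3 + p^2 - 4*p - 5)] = (5*p^4 - 52*p^3 - 72*p^2 + 6*p - 42)/(p^6 + 2*p^5 - 7*p^4 - 18*p^3 + 6*p^2 + 40*p + 25)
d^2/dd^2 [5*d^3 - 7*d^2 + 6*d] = 30*d - 14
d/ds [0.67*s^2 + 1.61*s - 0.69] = 1.34*s + 1.61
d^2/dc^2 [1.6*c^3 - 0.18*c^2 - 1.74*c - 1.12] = 9.6*c - 0.36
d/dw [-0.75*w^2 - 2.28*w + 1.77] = -1.5*w - 2.28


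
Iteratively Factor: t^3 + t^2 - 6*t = (t + 3)*(t^2 - 2*t) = t*(t + 3)*(t - 2)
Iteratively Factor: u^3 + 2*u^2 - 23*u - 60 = (u + 3)*(u^2 - u - 20) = (u + 3)*(u + 4)*(u - 5)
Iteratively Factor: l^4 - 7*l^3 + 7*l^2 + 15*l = (l - 3)*(l^3 - 4*l^2 - 5*l) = l*(l - 3)*(l^2 - 4*l - 5) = l*(l - 5)*(l - 3)*(l + 1)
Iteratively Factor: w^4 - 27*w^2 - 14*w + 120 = (w + 4)*(w^3 - 4*w^2 - 11*w + 30) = (w - 5)*(w + 4)*(w^2 + w - 6) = (w - 5)*(w + 3)*(w + 4)*(w - 2)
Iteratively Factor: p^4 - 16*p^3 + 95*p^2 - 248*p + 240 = (p - 3)*(p^3 - 13*p^2 + 56*p - 80) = (p - 4)*(p - 3)*(p^2 - 9*p + 20) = (p - 5)*(p - 4)*(p - 3)*(p - 4)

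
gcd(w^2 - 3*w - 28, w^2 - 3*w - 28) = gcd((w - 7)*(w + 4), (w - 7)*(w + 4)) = w^2 - 3*w - 28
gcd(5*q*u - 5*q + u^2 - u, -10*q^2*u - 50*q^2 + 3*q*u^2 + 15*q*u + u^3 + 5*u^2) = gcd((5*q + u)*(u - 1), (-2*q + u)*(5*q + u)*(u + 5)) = 5*q + u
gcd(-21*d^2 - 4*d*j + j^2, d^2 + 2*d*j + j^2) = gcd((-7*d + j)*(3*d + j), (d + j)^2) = 1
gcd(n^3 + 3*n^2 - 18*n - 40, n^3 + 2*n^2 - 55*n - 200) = n + 5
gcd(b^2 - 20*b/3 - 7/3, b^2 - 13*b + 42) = b - 7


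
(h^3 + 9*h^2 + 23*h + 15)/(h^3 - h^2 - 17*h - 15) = (h + 5)/(h - 5)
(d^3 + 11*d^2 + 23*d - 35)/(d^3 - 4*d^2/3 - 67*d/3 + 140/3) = 3*(d^2 + 6*d - 7)/(3*d^2 - 19*d + 28)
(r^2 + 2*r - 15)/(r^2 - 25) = (r - 3)/(r - 5)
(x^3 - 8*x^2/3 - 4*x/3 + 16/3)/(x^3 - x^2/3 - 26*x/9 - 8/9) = 3*(x - 2)/(3*x + 1)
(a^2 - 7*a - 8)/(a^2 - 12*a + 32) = (a + 1)/(a - 4)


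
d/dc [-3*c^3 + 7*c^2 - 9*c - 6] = -9*c^2 + 14*c - 9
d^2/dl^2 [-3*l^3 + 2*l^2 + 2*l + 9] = 4 - 18*l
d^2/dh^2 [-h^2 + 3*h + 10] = -2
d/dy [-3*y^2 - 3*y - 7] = -6*y - 3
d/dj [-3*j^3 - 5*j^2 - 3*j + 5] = -9*j^2 - 10*j - 3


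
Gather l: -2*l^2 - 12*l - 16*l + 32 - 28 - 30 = -2*l^2 - 28*l - 26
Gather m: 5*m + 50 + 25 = 5*m + 75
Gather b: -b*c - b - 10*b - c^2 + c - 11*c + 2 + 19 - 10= b*(-c - 11) - c^2 - 10*c + 11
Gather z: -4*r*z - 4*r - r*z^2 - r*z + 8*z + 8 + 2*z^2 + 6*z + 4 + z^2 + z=-4*r + z^2*(3 - r) + z*(15 - 5*r) + 12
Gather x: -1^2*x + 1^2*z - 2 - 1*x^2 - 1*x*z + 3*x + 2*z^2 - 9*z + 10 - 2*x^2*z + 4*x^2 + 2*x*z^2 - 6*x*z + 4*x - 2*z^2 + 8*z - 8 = x^2*(3 - 2*z) + x*(2*z^2 - 7*z + 6)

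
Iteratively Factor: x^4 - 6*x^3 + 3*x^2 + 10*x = (x)*(x^3 - 6*x^2 + 3*x + 10) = x*(x + 1)*(x^2 - 7*x + 10) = x*(x - 2)*(x + 1)*(x - 5)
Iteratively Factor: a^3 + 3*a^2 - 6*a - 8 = (a + 1)*(a^2 + 2*a - 8) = (a - 2)*(a + 1)*(a + 4)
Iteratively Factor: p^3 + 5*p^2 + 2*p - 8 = (p + 4)*(p^2 + p - 2) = (p - 1)*(p + 4)*(p + 2)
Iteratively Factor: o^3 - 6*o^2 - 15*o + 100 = (o + 4)*(o^2 - 10*o + 25) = (o - 5)*(o + 4)*(o - 5)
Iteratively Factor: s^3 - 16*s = (s)*(s^2 - 16) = s*(s - 4)*(s + 4)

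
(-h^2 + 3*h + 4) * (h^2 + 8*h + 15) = -h^4 - 5*h^3 + 13*h^2 + 77*h + 60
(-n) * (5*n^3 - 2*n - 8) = -5*n^4 + 2*n^2 + 8*n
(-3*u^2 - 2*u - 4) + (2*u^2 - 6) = -u^2 - 2*u - 10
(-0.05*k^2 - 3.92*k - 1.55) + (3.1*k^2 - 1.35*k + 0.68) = 3.05*k^2 - 5.27*k - 0.87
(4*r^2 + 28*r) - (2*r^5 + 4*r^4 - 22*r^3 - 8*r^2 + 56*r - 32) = -2*r^5 - 4*r^4 + 22*r^3 + 12*r^2 - 28*r + 32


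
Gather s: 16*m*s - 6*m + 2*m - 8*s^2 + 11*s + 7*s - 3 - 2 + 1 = -4*m - 8*s^2 + s*(16*m + 18) - 4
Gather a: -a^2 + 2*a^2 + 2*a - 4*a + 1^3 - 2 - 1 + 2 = a^2 - 2*a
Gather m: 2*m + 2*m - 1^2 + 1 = 4*m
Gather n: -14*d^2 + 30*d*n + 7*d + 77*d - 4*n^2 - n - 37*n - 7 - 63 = -14*d^2 + 84*d - 4*n^2 + n*(30*d - 38) - 70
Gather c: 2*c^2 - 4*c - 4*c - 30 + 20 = 2*c^2 - 8*c - 10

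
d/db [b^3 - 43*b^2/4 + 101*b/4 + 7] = 3*b^2 - 43*b/2 + 101/4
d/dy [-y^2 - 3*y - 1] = -2*y - 3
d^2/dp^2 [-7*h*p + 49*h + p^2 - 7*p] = 2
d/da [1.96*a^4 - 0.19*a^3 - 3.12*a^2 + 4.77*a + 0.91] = 7.84*a^3 - 0.57*a^2 - 6.24*a + 4.77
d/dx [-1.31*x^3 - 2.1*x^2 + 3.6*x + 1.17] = -3.93*x^2 - 4.2*x + 3.6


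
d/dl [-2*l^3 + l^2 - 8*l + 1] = -6*l^2 + 2*l - 8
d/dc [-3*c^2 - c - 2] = -6*c - 1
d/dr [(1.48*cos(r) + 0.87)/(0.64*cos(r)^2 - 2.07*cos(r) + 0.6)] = (0.9472*cos(r)^2 + 1.1136*cos(r) - 2.6889)*sin(r)/(0.4096*cos(r)^4 - 2.6496*cos(r)^3 + 5.0529*cos(r)^2 - 2.484*cos(r) + 0.36)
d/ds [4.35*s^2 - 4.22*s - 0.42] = 8.7*s - 4.22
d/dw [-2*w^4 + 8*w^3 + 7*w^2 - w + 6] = -8*w^3 + 24*w^2 + 14*w - 1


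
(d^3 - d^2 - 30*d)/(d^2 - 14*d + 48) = d*(d + 5)/(d - 8)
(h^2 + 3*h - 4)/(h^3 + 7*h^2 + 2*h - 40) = (h - 1)/(h^2 + 3*h - 10)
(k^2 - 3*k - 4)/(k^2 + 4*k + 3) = (k - 4)/(k + 3)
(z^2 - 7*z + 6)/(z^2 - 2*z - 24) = (z - 1)/(z + 4)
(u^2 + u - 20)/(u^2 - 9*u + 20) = (u + 5)/(u - 5)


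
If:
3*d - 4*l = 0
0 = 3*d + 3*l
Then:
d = 0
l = 0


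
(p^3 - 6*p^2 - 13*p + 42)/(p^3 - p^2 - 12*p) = (p^2 - 9*p + 14)/(p*(p - 4))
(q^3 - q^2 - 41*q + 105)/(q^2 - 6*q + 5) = (q^2 + 4*q - 21)/(q - 1)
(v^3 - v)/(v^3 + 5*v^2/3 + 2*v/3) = 3*(v - 1)/(3*v + 2)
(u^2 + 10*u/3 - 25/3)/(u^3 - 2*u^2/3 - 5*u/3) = (u + 5)/(u*(u + 1))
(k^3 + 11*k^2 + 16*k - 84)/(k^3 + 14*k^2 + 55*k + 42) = (k - 2)/(k + 1)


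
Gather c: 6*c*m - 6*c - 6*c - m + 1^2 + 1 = c*(6*m - 12) - m + 2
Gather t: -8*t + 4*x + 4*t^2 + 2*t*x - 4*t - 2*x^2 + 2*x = 4*t^2 + t*(2*x - 12) - 2*x^2 + 6*x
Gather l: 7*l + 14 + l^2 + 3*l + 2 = l^2 + 10*l + 16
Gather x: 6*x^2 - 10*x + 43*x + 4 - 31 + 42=6*x^2 + 33*x + 15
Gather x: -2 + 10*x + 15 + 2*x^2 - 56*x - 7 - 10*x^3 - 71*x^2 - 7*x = -10*x^3 - 69*x^2 - 53*x + 6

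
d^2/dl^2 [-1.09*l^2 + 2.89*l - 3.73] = -2.18000000000000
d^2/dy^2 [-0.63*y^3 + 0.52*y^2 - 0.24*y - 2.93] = 1.04 - 3.78*y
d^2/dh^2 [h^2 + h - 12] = 2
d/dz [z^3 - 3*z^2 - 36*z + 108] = 3*z^2 - 6*z - 36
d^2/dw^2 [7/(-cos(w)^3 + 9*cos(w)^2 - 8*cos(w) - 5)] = 7*((-35*cos(w) + 72*cos(2*w) - 9*cos(3*w))*(cos(w)^3 - 9*cos(w)^2 + 8*cos(w) + 5)/4 - 2*(3*cos(w)^2 - 18*cos(w) + 8)^2*sin(w)^2)/(cos(w)^3 - 9*cos(w)^2 + 8*cos(w) + 5)^3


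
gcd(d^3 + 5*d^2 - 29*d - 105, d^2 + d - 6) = d + 3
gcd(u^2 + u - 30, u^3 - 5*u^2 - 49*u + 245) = u - 5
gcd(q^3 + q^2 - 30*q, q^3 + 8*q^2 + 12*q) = q^2 + 6*q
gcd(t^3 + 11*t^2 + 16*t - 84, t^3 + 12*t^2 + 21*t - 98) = t^2 + 5*t - 14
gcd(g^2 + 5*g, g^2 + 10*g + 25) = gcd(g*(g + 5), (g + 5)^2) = g + 5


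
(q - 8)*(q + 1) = q^2 - 7*q - 8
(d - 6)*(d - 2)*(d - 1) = d^3 - 9*d^2 + 20*d - 12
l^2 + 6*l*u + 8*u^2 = (l + 2*u)*(l + 4*u)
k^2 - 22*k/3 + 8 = (k - 6)*(k - 4/3)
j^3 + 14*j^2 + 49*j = j*(j + 7)^2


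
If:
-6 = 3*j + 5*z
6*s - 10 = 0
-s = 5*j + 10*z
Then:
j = -31/3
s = 5/3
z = 5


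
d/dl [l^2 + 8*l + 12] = 2*l + 8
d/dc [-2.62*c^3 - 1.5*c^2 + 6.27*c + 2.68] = -7.86*c^2 - 3.0*c + 6.27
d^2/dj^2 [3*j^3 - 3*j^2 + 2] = 18*j - 6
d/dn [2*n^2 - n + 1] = 4*n - 1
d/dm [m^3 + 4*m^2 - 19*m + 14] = 3*m^2 + 8*m - 19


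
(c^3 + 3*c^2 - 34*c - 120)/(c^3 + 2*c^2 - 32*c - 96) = (c + 5)/(c + 4)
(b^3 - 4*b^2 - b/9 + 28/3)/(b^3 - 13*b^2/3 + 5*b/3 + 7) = (b + 4/3)/(b + 1)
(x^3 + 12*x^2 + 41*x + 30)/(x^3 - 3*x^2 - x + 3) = (x^2 + 11*x + 30)/(x^2 - 4*x + 3)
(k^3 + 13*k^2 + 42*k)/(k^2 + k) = (k^2 + 13*k + 42)/(k + 1)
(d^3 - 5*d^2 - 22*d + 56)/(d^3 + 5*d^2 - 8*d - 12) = (d^2 - 3*d - 28)/(d^2 + 7*d + 6)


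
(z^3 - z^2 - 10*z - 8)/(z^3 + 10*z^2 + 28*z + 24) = (z^2 - 3*z - 4)/(z^2 + 8*z + 12)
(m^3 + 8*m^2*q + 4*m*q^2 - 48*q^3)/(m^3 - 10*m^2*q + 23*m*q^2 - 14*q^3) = (m^2 + 10*m*q + 24*q^2)/(m^2 - 8*m*q + 7*q^2)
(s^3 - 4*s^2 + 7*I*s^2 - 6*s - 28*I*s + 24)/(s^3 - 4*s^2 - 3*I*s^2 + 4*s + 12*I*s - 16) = (s + 6*I)/(s - 4*I)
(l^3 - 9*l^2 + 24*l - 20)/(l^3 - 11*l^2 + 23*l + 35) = (l^2 - 4*l + 4)/(l^2 - 6*l - 7)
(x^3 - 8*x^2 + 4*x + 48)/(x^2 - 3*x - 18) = (x^2 - 2*x - 8)/(x + 3)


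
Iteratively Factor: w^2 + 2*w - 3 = (w - 1)*(w + 3)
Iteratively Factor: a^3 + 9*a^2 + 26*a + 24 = (a + 3)*(a^2 + 6*a + 8) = (a + 2)*(a + 3)*(a + 4)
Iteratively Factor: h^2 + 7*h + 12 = (h + 3)*(h + 4)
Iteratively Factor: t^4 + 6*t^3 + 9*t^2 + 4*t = (t + 4)*(t^3 + 2*t^2 + t) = t*(t + 4)*(t^2 + 2*t + 1) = t*(t + 1)*(t + 4)*(t + 1)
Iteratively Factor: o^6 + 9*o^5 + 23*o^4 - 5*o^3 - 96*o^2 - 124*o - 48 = (o - 2)*(o^5 + 11*o^4 + 45*o^3 + 85*o^2 + 74*o + 24) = (o - 2)*(o + 4)*(o^4 + 7*o^3 + 17*o^2 + 17*o + 6) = (o - 2)*(o + 1)*(o + 4)*(o^3 + 6*o^2 + 11*o + 6) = (o - 2)*(o + 1)*(o + 3)*(o + 4)*(o^2 + 3*o + 2) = (o - 2)*(o + 1)*(o + 2)*(o + 3)*(o + 4)*(o + 1)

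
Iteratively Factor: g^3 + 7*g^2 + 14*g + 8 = (g + 1)*(g^2 + 6*g + 8) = (g + 1)*(g + 2)*(g + 4)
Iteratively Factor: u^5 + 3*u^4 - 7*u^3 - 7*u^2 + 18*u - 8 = (u - 1)*(u^4 + 4*u^3 - 3*u^2 - 10*u + 8) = (u - 1)*(u + 4)*(u^3 - 3*u + 2) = (u - 1)^2*(u + 4)*(u^2 + u - 2) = (u - 1)^3*(u + 4)*(u + 2)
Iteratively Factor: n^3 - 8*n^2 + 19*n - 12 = (n - 1)*(n^2 - 7*n + 12) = (n - 3)*(n - 1)*(n - 4)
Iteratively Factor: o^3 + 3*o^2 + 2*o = (o + 2)*(o^2 + o) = (o + 1)*(o + 2)*(o)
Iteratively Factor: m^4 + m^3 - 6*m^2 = (m - 2)*(m^3 + 3*m^2) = m*(m - 2)*(m^2 + 3*m) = m^2*(m - 2)*(m + 3)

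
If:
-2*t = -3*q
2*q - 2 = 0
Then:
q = 1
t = 3/2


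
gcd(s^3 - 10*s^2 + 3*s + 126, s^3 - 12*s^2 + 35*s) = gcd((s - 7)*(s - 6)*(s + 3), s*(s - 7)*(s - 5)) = s - 7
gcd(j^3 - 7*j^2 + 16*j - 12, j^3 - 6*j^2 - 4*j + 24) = j - 2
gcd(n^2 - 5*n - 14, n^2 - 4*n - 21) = n - 7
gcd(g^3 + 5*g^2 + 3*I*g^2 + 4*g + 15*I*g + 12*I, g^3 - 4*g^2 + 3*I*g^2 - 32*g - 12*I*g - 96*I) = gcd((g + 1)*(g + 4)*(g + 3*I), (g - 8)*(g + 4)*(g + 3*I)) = g^2 + g*(4 + 3*I) + 12*I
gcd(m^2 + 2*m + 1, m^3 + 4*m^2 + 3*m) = m + 1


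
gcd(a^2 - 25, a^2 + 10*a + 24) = 1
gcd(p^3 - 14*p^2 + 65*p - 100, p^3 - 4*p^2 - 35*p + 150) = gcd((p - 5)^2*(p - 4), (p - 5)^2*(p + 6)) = p^2 - 10*p + 25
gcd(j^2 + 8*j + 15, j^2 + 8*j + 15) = j^2 + 8*j + 15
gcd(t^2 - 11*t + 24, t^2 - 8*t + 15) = t - 3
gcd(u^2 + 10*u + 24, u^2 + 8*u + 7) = 1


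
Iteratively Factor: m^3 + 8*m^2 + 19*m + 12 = (m + 4)*(m^2 + 4*m + 3) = (m + 1)*(m + 4)*(m + 3)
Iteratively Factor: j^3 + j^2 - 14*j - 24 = (j + 2)*(j^2 - j - 12) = (j + 2)*(j + 3)*(j - 4)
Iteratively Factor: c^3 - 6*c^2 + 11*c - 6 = (c - 1)*(c^2 - 5*c + 6) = (c - 2)*(c - 1)*(c - 3)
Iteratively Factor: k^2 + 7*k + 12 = (k + 4)*(k + 3)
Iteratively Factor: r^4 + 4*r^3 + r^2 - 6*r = (r - 1)*(r^3 + 5*r^2 + 6*r) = (r - 1)*(r + 3)*(r^2 + 2*r) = r*(r - 1)*(r + 3)*(r + 2)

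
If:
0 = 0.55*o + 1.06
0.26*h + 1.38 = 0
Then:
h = -5.31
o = -1.93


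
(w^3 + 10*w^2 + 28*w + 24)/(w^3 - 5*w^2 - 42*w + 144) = (w^2 + 4*w + 4)/(w^2 - 11*w + 24)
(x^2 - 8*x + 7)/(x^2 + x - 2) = (x - 7)/(x + 2)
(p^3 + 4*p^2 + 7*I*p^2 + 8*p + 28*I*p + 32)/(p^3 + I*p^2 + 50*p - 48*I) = (p + 4)/(p - 6*I)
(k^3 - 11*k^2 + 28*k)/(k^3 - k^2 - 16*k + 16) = k*(k - 7)/(k^2 + 3*k - 4)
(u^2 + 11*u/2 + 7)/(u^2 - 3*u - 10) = (u + 7/2)/(u - 5)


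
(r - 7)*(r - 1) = r^2 - 8*r + 7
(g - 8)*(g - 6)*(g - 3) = g^3 - 17*g^2 + 90*g - 144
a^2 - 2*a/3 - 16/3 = (a - 8/3)*(a + 2)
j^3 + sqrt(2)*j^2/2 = j^2*(j + sqrt(2)/2)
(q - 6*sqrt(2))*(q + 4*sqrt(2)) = q^2 - 2*sqrt(2)*q - 48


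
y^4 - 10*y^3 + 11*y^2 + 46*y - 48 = (y - 8)*(y - 3)*(y - 1)*(y + 2)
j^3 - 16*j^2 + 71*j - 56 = (j - 8)*(j - 7)*(j - 1)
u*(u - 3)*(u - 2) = u^3 - 5*u^2 + 6*u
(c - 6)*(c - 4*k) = c^2 - 4*c*k - 6*c + 24*k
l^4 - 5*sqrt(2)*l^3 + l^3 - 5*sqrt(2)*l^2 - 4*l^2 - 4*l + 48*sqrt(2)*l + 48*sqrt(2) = (l + 1)*(l - 4*sqrt(2))*(l - 3*sqrt(2))*(l + 2*sqrt(2))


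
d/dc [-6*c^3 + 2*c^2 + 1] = 2*c*(2 - 9*c)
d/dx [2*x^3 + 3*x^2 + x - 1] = 6*x^2 + 6*x + 1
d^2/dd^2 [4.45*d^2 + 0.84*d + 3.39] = 8.90000000000000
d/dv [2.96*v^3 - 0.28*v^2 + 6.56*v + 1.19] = 8.88*v^2 - 0.56*v + 6.56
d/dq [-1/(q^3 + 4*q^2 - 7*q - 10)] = (3*q^2 + 8*q - 7)/(q^3 + 4*q^2 - 7*q - 10)^2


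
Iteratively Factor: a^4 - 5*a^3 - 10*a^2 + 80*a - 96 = (a - 4)*(a^3 - a^2 - 14*a + 24) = (a - 4)*(a + 4)*(a^2 - 5*a + 6) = (a - 4)*(a - 2)*(a + 4)*(a - 3)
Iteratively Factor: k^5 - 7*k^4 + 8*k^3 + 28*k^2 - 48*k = (k - 2)*(k^4 - 5*k^3 - 2*k^2 + 24*k) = (k - 4)*(k - 2)*(k^3 - k^2 - 6*k) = (k - 4)*(k - 2)*(k + 2)*(k^2 - 3*k) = (k - 4)*(k - 3)*(k - 2)*(k + 2)*(k)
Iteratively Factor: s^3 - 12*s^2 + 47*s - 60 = (s - 5)*(s^2 - 7*s + 12) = (s - 5)*(s - 3)*(s - 4)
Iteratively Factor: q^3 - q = (q - 1)*(q^2 + q) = (q - 1)*(q + 1)*(q)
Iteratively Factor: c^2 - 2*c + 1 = (c - 1)*(c - 1)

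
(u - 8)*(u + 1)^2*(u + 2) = u^4 - 4*u^3 - 27*u^2 - 38*u - 16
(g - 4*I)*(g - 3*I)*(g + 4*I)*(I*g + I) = I*g^4 + 3*g^3 + I*g^3 + 3*g^2 + 16*I*g^2 + 48*g + 16*I*g + 48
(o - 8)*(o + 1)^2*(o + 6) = o^4 - 51*o^2 - 98*o - 48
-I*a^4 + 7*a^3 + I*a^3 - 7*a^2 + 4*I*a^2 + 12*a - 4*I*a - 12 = (a - I)*(a + 2*I)*(a + 6*I)*(-I*a + I)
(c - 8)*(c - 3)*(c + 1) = c^3 - 10*c^2 + 13*c + 24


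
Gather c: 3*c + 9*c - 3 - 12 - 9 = 12*c - 24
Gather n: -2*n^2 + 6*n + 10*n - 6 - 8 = -2*n^2 + 16*n - 14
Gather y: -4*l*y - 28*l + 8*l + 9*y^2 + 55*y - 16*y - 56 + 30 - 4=-20*l + 9*y^2 + y*(39 - 4*l) - 30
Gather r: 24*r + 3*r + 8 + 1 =27*r + 9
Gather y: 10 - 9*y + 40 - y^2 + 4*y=-y^2 - 5*y + 50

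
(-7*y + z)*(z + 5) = -7*y*z - 35*y + z^2 + 5*z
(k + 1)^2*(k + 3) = k^3 + 5*k^2 + 7*k + 3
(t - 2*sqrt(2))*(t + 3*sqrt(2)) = t^2 + sqrt(2)*t - 12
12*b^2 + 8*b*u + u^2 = (2*b + u)*(6*b + u)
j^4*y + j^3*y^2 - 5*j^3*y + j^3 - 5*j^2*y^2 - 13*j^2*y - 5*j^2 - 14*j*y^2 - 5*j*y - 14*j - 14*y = (j - 7)*(j + 2)*(j + y)*(j*y + 1)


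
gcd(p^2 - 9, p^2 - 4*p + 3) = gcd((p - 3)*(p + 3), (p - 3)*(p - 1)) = p - 3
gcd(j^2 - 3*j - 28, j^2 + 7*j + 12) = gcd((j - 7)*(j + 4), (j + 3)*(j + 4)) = j + 4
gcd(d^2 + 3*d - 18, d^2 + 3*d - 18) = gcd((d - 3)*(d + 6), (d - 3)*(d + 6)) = d^2 + 3*d - 18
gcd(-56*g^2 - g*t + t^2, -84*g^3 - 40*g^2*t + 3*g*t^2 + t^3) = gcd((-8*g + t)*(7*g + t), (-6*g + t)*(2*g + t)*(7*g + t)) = 7*g + t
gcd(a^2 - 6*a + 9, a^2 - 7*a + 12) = a - 3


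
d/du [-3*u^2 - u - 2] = -6*u - 1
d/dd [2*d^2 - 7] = 4*d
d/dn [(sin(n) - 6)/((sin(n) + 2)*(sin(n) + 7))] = (12*sin(n) + cos(n)^2 + 67)*cos(n)/((sin(n) + 2)^2*(sin(n) + 7)^2)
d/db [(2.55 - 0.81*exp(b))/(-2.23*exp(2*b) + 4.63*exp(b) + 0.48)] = (-1.8063*exp(2*b) + 11.373*exp(b) - 12.1953)*exp(b)/(4.9729*exp(4*b) - 20.6498*exp(3*b) + 19.2961*exp(2*b) + 4.4448*exp(b) + 0.2304)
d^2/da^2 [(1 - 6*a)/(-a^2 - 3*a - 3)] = 2*((2*a + 3)^2*(6*a - 1) - (18*a + 17)*(a^2 + 3*a + 3))/(a^2 + 3*a + 3)^3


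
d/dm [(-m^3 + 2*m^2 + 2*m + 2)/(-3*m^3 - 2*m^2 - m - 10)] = 2*(4*m^4 + 7*m^3 + 25*m^2 - 16*m - 9)/(9*m^6 + 12*m^5 + 10*m^4 + 64*m^3 + 41*m^2 + 20*m + 100)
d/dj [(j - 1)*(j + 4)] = 2*j + 3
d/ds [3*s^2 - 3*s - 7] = 6*s - 3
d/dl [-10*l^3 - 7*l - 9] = -30*l^2 - 7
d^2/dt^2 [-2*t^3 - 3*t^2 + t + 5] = -12*t - 6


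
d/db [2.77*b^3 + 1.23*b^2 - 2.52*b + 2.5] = 8.31*b^2 + 2.46*b - 2.52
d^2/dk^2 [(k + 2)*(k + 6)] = 2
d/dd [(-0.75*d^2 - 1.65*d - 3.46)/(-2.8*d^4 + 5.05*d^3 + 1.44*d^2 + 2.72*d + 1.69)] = (-4.2*d^5 - 10.0725*d^4 - 22.087*d^3 + 52.755*d^2 + 7.4298*d + 6.6227)/(7.84*d^8 - 28.28*d^7 + 17.4385*d^6 - 0.688000000000001*d^5 + 20.0816*d^4 + 24.9026*d^3 + 12.2656*d^2 + 9.1936*d + 2.8561)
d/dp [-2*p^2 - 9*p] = -4*p - 9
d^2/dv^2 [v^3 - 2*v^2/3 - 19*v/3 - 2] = 6*v - 4/3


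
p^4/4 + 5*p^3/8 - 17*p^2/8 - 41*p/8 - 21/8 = (p/4 + 1/4)*(p - 3)*(p + 1)*(p + 7/2)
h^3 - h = h*(h - 1)*(h + 1)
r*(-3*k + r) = -3*k*r + r^2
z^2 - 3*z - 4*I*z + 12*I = (z - 3)*(z - 4*I)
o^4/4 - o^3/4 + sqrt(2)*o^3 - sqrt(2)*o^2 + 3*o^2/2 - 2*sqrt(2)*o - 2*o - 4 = (o/2 + sqrt(2))^2*(o - 2)*(o + 1)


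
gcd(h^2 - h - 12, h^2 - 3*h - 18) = h + 3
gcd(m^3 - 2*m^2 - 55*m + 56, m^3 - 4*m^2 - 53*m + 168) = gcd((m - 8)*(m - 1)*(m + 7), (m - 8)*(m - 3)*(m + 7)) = m^2 - m - 56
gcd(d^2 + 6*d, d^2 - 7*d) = d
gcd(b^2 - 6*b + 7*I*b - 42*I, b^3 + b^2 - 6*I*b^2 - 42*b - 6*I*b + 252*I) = b - 6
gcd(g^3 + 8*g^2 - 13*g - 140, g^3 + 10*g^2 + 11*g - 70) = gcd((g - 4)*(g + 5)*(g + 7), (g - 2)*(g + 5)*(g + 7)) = g^2 + 12*g + 35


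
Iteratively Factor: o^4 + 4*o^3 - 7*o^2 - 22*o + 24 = (o - 2)*(o^3 + 6*o^2 + 5*o - 12) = (o - 2)*(o + 4)*(o^2 + 2*o - 3) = (o - 2)*(o + 3)*(o + 4)*(o - 1)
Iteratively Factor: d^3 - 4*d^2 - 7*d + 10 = (d + 2)*(d^2 - 6*d + 5) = (d - 5)*(d + 2)*(d - 1)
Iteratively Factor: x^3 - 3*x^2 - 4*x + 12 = (x - 2)*(x^2 - x - 6) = (x - 2)*(x + 2)*(x - 3)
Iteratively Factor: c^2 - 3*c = (c)*(c - 3)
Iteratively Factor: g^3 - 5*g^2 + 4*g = (g)*(g^2 - 5*g + 4) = g*(g - 4)*(g - 1)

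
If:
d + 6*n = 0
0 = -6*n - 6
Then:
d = 6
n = -1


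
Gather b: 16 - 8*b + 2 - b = 18 - 9*b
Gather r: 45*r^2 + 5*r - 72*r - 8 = 45*r^2 - 67*r - 8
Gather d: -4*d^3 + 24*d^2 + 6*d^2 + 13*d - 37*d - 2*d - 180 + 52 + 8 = -4*d^3 + 30*d^2 - 26*d - 120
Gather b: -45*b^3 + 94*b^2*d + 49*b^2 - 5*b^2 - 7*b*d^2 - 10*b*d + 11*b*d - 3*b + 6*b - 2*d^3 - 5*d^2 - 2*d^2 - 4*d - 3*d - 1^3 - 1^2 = -45*b^3 + b^2*(94*d + 44) + b*(-7*d^2 + d + 3) - 2*d^3 - 7*d^2 - 7*d - 2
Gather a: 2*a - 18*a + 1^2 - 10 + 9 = -16*a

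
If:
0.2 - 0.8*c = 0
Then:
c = 0.25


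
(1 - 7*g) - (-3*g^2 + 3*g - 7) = 3*g^2 - 10*g + 8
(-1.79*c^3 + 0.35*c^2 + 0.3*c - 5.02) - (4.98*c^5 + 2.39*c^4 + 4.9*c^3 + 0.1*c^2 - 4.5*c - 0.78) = -4.98*c^5 - 2.39*c^4 - 6.69*c^3 + 0.25*c^2 + 4.8*c - 4.24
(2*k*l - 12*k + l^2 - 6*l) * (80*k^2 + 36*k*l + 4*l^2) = 160*k^3*l - 960*k^3 + 152*k^2*l^2 - 912*k^2*l + 44*k*l^3 - 264*k*l^2 + 4*l^4 - 24*l^3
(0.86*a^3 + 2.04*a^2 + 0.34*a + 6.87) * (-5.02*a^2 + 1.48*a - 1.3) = -4.3172*a^5 - 8.968*a^4 + 0.1944*a^3 - 36.6362*a^2 + 9.7256*a - 8.931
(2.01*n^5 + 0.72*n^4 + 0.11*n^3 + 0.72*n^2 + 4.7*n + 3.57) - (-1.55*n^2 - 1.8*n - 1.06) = 2.01*n^5 + 0.72*n^4 + 0.11*n^3 + 2.27*n^2 + 6.5*n + 4.63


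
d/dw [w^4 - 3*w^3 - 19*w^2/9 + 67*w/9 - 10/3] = 4*w^3 - 9*w^2 - 38*w/9 + 67/9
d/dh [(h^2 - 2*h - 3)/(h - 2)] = (h^2 - 4*h + 7)/(h^2 - 4*h + 4)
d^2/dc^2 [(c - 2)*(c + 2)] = 2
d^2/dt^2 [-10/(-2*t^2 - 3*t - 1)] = 20*(-4*t^2 - 6*t + (4*t + 3)^2 - 2)/(2*t^2 + 3*t + 1)^3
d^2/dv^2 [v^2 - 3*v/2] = 2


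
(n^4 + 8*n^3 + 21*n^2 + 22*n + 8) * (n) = n^5 + 8*n^4 + 21*n^3 + 22*n^2 + 8*n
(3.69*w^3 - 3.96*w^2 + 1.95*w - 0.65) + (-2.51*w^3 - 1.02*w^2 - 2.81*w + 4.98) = 1.18*w^3 - 4.98*w^2 - 0.86*w + 4.33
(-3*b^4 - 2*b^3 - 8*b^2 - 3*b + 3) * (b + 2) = -3*b^5 - 8*b^4 - 12*b^3 - 19*b^2 - 3*b + 6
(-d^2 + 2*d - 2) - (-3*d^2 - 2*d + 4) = 2*d^2 + 4*d - 6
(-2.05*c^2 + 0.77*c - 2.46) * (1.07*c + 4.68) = -2.1935*c^3 - 8.7701*c^2 + 0.9714*c - 11.5128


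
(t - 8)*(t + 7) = t^2 - t - 56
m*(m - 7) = m^2 - 7*m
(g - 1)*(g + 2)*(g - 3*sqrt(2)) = g^3 - 3*sqrt(2)*g^2 + g^2 - 3*sqrt(2)*g - 2*g + 6*sqrt(2)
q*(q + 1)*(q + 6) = q^3 + 7*q^2 + 6*q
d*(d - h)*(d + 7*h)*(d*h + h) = d^4*h + 6*d^3*h^2 + d^3*h - 7*d^2*h^3 + 6*d^2*h^2 - 7*d*h^3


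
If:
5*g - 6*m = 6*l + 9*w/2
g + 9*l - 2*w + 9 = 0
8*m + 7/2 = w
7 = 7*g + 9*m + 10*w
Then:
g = -2299/10476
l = -22831/31428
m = -3115/10476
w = 5873/5238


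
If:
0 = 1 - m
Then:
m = 1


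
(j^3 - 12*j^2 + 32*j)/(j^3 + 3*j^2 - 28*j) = (j - 8)/(j + 7)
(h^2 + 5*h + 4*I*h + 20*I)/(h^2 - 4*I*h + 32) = (h + 5)/(h - 8*I)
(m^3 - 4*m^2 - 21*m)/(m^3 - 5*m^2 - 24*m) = (m - 7)/(m - 8)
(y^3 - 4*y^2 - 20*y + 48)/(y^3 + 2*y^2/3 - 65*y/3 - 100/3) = 3*(y^2 - 8*y + 12)/(3*y^2 - 10*y - 25)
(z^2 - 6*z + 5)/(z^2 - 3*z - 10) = (z - 1)/(z + 2)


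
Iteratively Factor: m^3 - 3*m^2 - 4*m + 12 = (m + 2)*(m^2 - 5*m + 6) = (m - 3)*(m + 2)*(m - 2)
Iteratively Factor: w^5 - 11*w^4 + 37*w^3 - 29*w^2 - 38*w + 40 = (w + 1)*(w^4 - 12*w^3 + 49*w^2 - 78*w + 40) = (w - 5)*(w + 1)*(w^3 - 7*w^2 + 14*w - 8) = (w - 5)*(w - 1)*(w + 1)*(w^2 - 6*w + 8) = (w - 5)*(w - 2)*(w - 1)*(w + 1)*(w - 4)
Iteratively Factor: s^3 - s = (s)*(s^2 - 1) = s*(s - 1)*(s + 1)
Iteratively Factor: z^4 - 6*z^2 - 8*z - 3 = (z + 1)*(z^3 - z^2 - 5*z - 3) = (z + 1)^2*(z^2 - 2*z - 3) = (z - 3)*(z + 1)^2*(z + 1)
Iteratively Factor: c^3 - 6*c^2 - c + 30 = (c - 5)*(c^2 - c - 6) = (c - 5)*(c - 3)*(c + 2)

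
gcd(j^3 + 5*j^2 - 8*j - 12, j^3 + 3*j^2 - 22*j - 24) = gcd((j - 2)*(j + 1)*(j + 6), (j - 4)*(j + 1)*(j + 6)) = j^2 + 7*j + 6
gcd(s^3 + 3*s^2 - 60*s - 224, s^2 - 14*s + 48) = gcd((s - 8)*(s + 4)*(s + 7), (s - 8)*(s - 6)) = s - 8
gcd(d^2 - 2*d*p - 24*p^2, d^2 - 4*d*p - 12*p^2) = -d + 6*p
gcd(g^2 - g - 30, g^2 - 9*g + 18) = g - 6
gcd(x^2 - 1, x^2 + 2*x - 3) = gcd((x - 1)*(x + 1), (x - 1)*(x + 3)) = x - 1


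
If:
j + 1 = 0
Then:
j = -1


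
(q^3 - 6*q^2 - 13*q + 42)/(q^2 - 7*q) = q + 1 - 6/q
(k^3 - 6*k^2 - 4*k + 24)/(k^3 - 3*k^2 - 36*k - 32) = (-k^3 + 6*k^2 + 4*k - 24)/(-k^3 + 3*k^2 + 36*k + 32)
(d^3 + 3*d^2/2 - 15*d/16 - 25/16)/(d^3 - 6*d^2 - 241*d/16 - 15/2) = (4*d^2 + d - 5)/(4*d^2 - 29*d - 24)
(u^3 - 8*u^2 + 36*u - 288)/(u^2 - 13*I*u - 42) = (u^2 + u*(-8 + 6*I) - 48*I)/(u - 7*I)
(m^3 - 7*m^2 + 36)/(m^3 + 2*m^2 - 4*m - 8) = (m^2 - 9*m + 18)/(m^2 - 4)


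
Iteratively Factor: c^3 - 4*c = (c - 2)*(c^2 + 2*c) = c*(c - 2)*(c + 2)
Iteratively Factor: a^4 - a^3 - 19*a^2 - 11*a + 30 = (a - 1)*(a^3 - 19*a - 30) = (a - 1)*(a + 3)*(a^2 - 3*a - 10) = (a - 1)*(a + 2)*(a + 3)*(a - 5)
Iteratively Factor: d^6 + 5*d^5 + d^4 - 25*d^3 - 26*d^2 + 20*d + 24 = (d + 3)*(d^5 + 2*d^4 - 5*d^3 - 10*d^2 + 4*d + 8) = (d + 2)*(d + 3)*(d^4 - 5*d^2 + 4) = (d - 1)*(d + 2)*(d + 3)*(d^3 + d^2 - 4*d - 4) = (d - 1)*(d + 1)*(d + 2)*(d + 3)*(d^2 - 4) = (d - 1)*(d + 1)*(d + 2)^2*(d + 3)*(d - 2)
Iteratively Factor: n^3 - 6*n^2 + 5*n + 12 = (n - 3)*(n^2 - 3*n - 4) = (n - 4)*(n - 3)*(n + 1)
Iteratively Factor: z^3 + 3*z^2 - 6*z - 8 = (z + 4)*(z^2 - z - 2) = (z - 2)*(z + 4)*(z + 1)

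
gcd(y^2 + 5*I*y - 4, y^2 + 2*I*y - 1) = y + I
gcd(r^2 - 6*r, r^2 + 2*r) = r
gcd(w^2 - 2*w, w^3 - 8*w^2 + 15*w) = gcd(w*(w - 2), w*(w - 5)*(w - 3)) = w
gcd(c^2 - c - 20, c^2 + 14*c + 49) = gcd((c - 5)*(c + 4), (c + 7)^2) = 1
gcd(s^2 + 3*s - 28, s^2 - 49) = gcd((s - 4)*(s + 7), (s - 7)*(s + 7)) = s + 7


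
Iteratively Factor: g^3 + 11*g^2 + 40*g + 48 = (g + 4)*(g^2 + 7*g + 12) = (g + 4)^2*(g + 3)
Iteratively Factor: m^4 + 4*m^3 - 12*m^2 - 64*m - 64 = (m + 2)*(m^3 + 2*m^2 - 16*m - 32) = (m + 2)^2*(m^2 - 16) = (m - 4)*(m + 2)^2*(m + 4)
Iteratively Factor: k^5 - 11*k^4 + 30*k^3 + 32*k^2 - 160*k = (k - 4)*(k^4 - 7*k^3 + 2*k^2 + 40*k) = (k - 5)*(k - 4)*(k^3 - 2*k^2 - 8*k) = (k - 5)*(k - 4)^2*(k^2 + 2*k) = k*(k - 5)*(k - 4)^2*(k + 2)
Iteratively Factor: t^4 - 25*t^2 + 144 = (t - 3)*(t^3 + 3*t^2 - 16*t - 48) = (t - 3)*(t + 4)*(t^2 - t - 12) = (t - 3)*(t + 3)*(t + 4)*(t - 4)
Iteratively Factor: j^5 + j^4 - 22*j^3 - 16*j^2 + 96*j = (j - 2)*(j^4 + 3*j^3 - 16*j^2 - 48*j) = (j - 2)*(j + 3)*(j^3 - 16*j) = (j - 4)*(j - 2)*(j + 3)*(j^2 + 4*j) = (j - 4)*(j - 2)*(j + 3)*(j + 4)*(j)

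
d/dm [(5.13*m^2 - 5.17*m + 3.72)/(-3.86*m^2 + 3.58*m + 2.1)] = (-1.5908*m^2 + 50.2644*m - 24.1746)/(14.8996*m^4 - 27.6376*m^3 - 3.3956*m^2 + 15.036*m + 4.41)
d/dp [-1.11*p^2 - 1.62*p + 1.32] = -2.22*p - 1.62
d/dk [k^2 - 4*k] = 2*k - 4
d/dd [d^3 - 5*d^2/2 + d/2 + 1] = 3*d^2 - 5*d + 1/2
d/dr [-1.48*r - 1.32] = -1.48000000000000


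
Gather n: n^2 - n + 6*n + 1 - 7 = n^2 + 5*n - 6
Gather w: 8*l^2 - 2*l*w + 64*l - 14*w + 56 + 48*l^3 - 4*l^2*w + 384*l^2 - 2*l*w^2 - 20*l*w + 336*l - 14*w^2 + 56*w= 48*l^3 + 392*l^2 + 400*l + w^2*(-2*l - 14) + w*(-4*l^2 - 22*l + 42) + 56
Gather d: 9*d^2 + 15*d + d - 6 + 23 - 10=9*d^2 + 16*d + 7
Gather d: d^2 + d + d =d^2 + 2*d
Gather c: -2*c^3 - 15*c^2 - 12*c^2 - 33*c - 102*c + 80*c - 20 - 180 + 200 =-2*c^3 - 27*c^2 - 55*c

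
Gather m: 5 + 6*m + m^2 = m^2 + 6*m + 5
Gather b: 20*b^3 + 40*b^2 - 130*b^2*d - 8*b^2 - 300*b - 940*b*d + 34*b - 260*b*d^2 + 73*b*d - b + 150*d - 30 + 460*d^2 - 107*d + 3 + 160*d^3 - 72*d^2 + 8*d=20*b^3 + b^2*(32 - 130*d) + b*(-260*d^2 - 867*d - 267) + 160*d^3 + 388*d^2 + 51*d - 27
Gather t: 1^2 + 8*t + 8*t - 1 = 16*t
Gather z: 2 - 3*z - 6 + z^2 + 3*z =z^2 - 4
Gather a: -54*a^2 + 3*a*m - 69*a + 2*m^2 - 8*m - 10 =-54*a^2 + a*(3*m - 69) + 2*m^2 - 8*m - 10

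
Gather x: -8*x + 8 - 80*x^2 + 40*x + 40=-80*x^2 + 32*x + 48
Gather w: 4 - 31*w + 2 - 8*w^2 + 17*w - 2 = -8*w^2 - 14*w + 4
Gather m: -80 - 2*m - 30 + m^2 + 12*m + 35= m^2 + 10*m - 75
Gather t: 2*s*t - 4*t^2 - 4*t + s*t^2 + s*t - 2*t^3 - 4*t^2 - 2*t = -2*t^3 + t^2*(s - 8) + t*(3*s - 6)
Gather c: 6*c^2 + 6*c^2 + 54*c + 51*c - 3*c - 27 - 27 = 12*c^2 + 102*c - 54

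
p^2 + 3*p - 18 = (p - 3)*(p + 6)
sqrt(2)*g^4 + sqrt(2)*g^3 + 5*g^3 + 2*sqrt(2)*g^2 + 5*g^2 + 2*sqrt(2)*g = g*(g + 1)*(g + 2*sqrt(2))*(sqrt(2)*g + 1)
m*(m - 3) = m^2 - 3*m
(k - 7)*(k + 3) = k^2 - 4*k - 21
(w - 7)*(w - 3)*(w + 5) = w^3 - 5*w^2 - 29*w + 105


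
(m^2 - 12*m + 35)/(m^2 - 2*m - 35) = (m - 5)/(m + 5)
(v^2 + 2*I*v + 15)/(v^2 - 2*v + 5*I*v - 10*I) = (v - 3*I)/(v - 2)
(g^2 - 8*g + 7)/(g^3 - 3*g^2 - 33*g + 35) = 1/(g + 5)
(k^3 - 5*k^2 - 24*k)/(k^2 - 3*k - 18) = k*(k - 8)/(k - 6)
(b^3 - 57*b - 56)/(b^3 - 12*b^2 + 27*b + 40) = (b + 7)/(b - 5)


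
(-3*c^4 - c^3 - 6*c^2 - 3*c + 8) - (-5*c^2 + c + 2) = -3*c^4 - c^3 - c^2 - 4*c + 6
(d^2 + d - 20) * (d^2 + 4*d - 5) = d^4 + 5*d^3 - 21*d^2 - 85*d + 100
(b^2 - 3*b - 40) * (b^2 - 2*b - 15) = b^4 - 5*b^3 - 49*b^2 + 125*b + 600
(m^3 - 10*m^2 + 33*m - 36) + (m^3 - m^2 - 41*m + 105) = 2*m^3 - 11*m^2 - 8*m + 69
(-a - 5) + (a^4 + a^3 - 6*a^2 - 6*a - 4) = a^4 + a^3 - 6*a^2 - 7*a - 9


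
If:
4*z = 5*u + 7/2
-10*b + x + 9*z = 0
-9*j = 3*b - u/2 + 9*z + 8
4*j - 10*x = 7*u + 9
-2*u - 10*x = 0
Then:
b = -36149/40504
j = 14159/40504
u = -15395/10126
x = 3079/10126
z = -20767/20252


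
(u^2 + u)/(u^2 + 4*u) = (u + 1)/(u + 4)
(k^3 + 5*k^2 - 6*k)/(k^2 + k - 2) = k*(k + 6)/(k + 2)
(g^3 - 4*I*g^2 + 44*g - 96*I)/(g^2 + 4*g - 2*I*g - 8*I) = (g^2 - 2*I*g + 48)/(g + 4)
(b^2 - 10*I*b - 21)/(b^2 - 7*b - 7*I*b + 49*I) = (b - 3*I)/(b - 7)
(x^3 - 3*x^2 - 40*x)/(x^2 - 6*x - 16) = x*(x + 5)/(x + 2)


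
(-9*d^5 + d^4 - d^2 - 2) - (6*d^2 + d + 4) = -9*d^5 + d^4 - 7*d^2 - d - 6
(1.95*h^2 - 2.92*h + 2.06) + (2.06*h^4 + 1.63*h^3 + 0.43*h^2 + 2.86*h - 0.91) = 2.06*h^4 + 1.63*h^3 + 2.38*h^2 - 0.0600000000000001*h + 1.15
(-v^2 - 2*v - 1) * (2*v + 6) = -2*v^3 - 10*v^2 - 14*v - 6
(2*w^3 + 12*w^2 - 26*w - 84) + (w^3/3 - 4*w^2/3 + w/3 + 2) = 7*w^3/3 + 32*w^2/3 - 77*w/3 - 82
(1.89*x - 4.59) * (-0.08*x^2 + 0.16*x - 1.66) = -0.1512*x^3 + 0.6696*x^2 - 3.8718*x + 7.6194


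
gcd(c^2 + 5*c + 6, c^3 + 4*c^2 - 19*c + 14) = 1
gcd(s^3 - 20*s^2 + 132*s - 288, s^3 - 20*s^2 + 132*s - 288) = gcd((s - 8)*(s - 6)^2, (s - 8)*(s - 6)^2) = s^3 - 20*s^2 + 132*s - 288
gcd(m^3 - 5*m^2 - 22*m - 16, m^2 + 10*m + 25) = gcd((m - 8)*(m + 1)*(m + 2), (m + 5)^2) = 1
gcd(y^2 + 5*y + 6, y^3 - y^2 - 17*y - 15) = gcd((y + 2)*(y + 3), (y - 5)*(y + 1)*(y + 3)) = y + 3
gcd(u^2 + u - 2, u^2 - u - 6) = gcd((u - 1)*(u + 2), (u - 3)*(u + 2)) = u + 2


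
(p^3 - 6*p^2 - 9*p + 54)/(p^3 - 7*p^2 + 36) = (p + 3)/(p + 2)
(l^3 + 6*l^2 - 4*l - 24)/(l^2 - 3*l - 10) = (l^2 + 4*l - 12)/(l - 5)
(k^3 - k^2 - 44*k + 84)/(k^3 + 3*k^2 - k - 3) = (k^3 - k^2 - 44*k + 84)/(k^3 + 3*k^2 - k - 3)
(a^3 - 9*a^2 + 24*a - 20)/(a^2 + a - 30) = (a^2 - 4*a + 4)/(a + 6)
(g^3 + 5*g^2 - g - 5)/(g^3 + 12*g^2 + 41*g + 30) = (g - 1)/(g + 6)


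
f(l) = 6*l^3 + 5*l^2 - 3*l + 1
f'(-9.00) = 1365.00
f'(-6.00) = 585.00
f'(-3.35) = 165.50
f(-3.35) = -158.41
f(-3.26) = -143.96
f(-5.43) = -795.90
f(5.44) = 1098.58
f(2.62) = 135.37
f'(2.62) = 146.76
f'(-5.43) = 473.43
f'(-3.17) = 146.18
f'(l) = 18*l^2 + 10*l - 3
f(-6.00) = -1097.00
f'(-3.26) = 155.70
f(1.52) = 29.06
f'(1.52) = 53.79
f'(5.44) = 584.08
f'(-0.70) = -1.18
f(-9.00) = -3941.00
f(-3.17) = -130.38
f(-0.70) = 3.49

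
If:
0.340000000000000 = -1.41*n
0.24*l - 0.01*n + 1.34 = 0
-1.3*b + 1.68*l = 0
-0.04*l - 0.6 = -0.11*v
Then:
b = -7.23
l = -5.59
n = -0.24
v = 3.42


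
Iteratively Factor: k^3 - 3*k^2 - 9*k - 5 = (k + 1)*(k^2 - 4*k - 5) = (k - 5)*(k + 1)*(k + 1)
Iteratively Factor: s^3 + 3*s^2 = (s + 3)*(s^2) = s*(s + 3)*(s)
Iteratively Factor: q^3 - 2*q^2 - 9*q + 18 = (q - 2)*(q^2 - 9) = (q - 2)*(q + 3)*(q - 3)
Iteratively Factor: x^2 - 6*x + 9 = (x - 3)*(x - 3)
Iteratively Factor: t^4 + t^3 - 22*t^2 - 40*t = (t)*(t^3 + t^2 - 22*t - 40) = t*(t + 4)*(t^2 - 3*t - 10) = t*(t - 5)*(t + 4)*(t + 2)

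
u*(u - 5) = u^2 - 5*u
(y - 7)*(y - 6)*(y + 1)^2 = y^4 - 11*y^3 + 17*y^2 + 71*y + 42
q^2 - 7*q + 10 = (q - 5)*(q - 2)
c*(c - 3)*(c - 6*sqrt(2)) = c^3 - 6*sqrt(2)*c^2 - 3*c^2 + 18*sqrt(2)*c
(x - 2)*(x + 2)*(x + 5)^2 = x^4 + 10*x^3 + 21*x^2 - 40*x - 100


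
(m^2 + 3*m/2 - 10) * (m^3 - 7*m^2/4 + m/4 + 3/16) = m^5 - m^4/4 - 99*m^3/8 + 289*m^2/16 - 71*m/32 - 15/8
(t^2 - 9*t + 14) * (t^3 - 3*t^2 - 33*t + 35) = t^5 - 12*t^4 + 8*t^3 + 290*t^2 - 777*t + 490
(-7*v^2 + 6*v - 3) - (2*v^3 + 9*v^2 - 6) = -2*v^3 - 16*v^2 + 6*v + 3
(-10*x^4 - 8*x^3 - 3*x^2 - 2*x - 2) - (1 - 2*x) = -10*x^4 - 8*x^3 - 3*x^2 - 3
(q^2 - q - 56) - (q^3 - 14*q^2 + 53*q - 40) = -q^3 + 15*q^2 - 54*q - 16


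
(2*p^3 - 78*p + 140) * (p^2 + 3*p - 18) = 2*p^5 + 6*p^4 - 114*p^3 - 94*p^2 + 1824*p - 2520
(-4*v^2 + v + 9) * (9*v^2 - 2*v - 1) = -36*v^4 + 17*v^3 + 83*v^2 - 19*v - 9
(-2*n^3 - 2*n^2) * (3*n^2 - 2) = -6*n^5 - 6*n^4 + 4*n^3 + 4*n^2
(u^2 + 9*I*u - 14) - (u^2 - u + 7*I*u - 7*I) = u + 2*I*u - 14 + 7*I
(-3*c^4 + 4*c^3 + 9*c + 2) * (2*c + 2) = -6*c^5 + 2*c^4 + 8*c^3 + 18*c^2 + 22*c + 4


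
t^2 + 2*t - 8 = (t - 2)*(t + 4)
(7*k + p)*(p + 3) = 7*k*p + 21*k + p^2 + 3*p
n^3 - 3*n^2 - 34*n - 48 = (n - 8)*(n + 2)*(n + 3)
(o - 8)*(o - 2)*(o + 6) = o^3 - 4*o^2 - 44*o + 96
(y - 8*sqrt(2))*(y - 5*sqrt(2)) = y^2 - 13*sqrt(2)*y + 80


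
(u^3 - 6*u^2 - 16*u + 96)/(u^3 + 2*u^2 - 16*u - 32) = (u - 6)/(u + 2)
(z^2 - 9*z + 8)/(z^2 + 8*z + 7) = (z^2 - 9*z + 8)/(z^2 + 8*z + 7)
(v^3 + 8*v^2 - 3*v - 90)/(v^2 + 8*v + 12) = (v^2 + 2*v - 15)/(v + 2)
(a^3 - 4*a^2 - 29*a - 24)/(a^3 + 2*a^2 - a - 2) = (a^2 - 5*a - 24)/(a^2 + a - 2)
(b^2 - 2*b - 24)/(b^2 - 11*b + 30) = (b + 4)/(b - 5)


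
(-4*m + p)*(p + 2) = -4*m*p - 8*m + p^2 + 2*p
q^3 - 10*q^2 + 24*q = q*(q - 6)*(q - 4)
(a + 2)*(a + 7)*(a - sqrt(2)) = a^3 - sqrt(2)*a^2 + 9*a^2 - 9*sqrt(2)*a + 14*a - 14*sqrt(2)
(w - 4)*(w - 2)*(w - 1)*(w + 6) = w^4 - w^3 - 28*w^2 + 76*w - 48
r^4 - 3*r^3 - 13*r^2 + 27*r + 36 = (r - 4)*(r - 3)*(r + 1)*(r + 3)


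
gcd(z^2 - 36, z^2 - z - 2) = 1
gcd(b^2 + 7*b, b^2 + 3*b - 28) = b + 7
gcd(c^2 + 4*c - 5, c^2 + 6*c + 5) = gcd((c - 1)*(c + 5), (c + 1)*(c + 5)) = c + 5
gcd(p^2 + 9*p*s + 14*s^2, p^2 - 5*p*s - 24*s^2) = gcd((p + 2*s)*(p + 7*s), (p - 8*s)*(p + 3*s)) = 1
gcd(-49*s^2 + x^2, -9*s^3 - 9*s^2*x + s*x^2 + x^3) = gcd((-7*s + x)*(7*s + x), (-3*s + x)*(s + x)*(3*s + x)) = 1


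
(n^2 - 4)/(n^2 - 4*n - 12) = (n - 2)/(n - 6)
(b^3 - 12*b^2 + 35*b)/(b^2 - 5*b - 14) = b*(b - 5)/(b + 2)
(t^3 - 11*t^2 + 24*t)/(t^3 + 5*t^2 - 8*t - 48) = t*(t - 8)/(t^2 + 8*t + 16)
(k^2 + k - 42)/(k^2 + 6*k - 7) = (k - 6)/(k - 1)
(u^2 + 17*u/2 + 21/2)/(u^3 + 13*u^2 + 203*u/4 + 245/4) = 2*(2*u + 3)/(4*u^2 + 24*u + 35)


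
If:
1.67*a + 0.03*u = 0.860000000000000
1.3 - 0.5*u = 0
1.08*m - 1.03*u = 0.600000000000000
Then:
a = 0.47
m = 3.04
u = 2.60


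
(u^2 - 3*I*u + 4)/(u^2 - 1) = (u^2 - 3*I*u + 4)/(u^2 - 1)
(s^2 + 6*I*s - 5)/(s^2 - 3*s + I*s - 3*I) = (s + 5*I)/(s - 3)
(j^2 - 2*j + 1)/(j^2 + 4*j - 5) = (j - 1)/(j + 5)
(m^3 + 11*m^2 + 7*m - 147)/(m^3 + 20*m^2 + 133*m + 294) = (m - 3)/(m + 6)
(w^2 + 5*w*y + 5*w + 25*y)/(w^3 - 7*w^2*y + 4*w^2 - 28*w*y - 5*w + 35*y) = (-w - 5*y)/(-w^2 + 7*w*y + w - 7*y)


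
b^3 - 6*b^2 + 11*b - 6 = (b - 3)*(b - 2)*(b - 1)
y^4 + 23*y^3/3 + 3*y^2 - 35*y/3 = y*(y - 1)*(y + 5/3)*(y + 7)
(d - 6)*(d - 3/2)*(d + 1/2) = d^3 - 7*d^2 + 21*d/4 + 9/2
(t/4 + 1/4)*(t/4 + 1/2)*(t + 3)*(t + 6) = t^4/16 + 3*t^3/4 + 47*t^2/16 + 9*t/2 + 9/4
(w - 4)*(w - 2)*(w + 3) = w^3 - 3*w^2 - 10*w + 24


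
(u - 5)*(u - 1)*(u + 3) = u^3 - 3*u^2 - 13*u + 15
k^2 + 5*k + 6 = (k + 2)*(k + 3)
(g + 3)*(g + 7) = g^2 + 10*g + 21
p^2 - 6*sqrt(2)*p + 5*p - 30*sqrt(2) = (p + 5)*(p - 6*sqrt(2))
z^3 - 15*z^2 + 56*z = z*(z - 8)*(z - 7)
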